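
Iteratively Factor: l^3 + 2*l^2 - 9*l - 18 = (l + 2)*(l^2 - 9) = (l - 3)*(l + 2)*(l + 3)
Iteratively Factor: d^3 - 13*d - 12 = (d + 1)*(d^2 - d - 12) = (d + 1)*(d + 3)*(d - 4)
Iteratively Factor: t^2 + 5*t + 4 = (t + 1)*(t + 4)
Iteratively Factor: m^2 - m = (m - 1)*(m)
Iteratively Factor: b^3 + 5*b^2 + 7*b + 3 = (b + 3)*(b^2 + 2*b + 1) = (b + 1)*(b + 3)*(b + 1)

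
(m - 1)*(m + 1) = m^2 - 1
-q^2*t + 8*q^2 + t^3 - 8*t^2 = (-q + t)*(q + t)*(t - 8)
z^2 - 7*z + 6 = (z - 6)*(z - 1)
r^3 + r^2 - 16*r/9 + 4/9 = (r - 2/3)*(r - 1/3)*(r + 2)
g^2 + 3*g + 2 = (g + 1)*(g + 2)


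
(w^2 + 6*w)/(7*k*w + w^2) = (w + 6)/(7*k + w)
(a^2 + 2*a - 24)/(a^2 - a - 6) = (-a^2 - 2*a + 24)/(-a^2 + a + 6)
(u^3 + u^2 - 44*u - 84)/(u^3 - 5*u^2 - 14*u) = (u + 6)/u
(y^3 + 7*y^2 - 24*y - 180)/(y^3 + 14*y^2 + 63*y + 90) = (y^2 + y - 30)/(y^2 + 8*y + 15)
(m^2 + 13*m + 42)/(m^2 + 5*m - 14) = (m + 6)/(m - 2)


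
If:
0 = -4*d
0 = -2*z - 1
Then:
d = 0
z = -1/2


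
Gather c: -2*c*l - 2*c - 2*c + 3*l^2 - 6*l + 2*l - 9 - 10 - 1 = c*(-2*l - 4) + 3*l^2 - 4*l - 20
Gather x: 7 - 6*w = 7 - 6*w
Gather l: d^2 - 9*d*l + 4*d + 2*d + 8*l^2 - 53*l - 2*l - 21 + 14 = d^2 + 6*d + 8*l^2 + l*(-9*d - 55) - 7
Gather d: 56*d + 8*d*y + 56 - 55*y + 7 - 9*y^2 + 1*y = d*(8*y + 56) - 9*y^2 - 54*y + 63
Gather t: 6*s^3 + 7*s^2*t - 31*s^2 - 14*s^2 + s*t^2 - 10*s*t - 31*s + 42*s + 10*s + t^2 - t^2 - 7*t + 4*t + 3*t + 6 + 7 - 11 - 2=6*s^3 - 45*s^2 + s*t^2 + 21*s + t*(7*s^2 - 10*s)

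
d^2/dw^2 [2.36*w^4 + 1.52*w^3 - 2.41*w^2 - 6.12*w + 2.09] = 28.32*w^2 + 9.12*w - 4.82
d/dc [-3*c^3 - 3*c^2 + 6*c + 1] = -9*c^2 - 6*c + 6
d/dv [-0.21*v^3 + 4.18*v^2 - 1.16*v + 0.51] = -0.63*v^2 + 8.36*v - 1.16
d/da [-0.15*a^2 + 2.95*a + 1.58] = 2.95 - 0.3*a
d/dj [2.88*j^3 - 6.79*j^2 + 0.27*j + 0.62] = 8.64*j^2 - 13.58*j + 0.27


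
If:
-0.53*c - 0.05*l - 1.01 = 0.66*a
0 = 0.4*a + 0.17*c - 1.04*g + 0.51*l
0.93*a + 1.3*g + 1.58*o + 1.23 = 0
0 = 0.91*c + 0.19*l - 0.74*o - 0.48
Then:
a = -0.756900161086102*o - 1.76970317415453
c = 1.04918985869922*o + 0.109072065923511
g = 0.319864578433624 - 0.673909884761481*o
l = 2.00391800005055 - 1.13033037587523*o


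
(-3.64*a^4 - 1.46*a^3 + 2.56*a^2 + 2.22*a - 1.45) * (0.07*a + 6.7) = -0.2548*a^5 - 24.4902*a^4 - 9.6028*a^3 + 17.3074*a^2 + 14.7725*a - 9.715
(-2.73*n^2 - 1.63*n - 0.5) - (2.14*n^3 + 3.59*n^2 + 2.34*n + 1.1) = -2.14*n^3 - 6.32*n^2 - 3.97*n - 1.6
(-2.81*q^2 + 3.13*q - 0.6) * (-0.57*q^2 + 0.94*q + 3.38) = 1.6017*q^4 - 4.4255*q^3 - 6.2136*q^2 + 10.0154*q - 2.028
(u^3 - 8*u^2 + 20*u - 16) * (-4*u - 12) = -4*u^4 + 20*u^3 + 16*u^2 - 176*u + 192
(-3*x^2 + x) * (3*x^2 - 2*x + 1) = -9*x^4 + 9*x^3 - 5*x^2 + x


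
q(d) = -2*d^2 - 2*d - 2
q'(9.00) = -38.00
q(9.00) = -182.00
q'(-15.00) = 58.00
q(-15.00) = -422.00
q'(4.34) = -19.36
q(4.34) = -48.35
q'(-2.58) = 8.32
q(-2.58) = -10.15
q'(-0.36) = -0.56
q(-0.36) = -1.54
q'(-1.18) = 2.72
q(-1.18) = -2.42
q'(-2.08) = 6.32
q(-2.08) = -6.49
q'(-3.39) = 11.56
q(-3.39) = -18.20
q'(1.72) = -8.88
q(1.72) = -11.36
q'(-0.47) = -0.12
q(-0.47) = -1.50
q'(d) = -4*d - 2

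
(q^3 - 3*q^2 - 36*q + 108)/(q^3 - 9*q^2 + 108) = (q^2 + 3*q - 18)/(q^2 - 3*q - 18)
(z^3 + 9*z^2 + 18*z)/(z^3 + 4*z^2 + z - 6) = z*(z + 6)/(z^2 + z - 2)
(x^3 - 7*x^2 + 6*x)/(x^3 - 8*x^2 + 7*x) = (x - 6)/(x - 7)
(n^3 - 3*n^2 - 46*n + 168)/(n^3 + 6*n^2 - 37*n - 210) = (n - 4)/(n + 5)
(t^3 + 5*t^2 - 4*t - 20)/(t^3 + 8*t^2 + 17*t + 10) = (t - 2)/(t + 1)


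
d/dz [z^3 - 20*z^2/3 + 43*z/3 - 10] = 3*z^2 - 40*z/3 + 43/3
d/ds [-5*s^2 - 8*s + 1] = -10*s - 8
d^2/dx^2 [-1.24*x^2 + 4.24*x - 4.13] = -2.48000000000000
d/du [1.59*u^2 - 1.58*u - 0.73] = 3.18*u - 1.58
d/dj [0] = 0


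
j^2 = j^2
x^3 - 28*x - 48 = (x - 6)*(x + 2)*(x + 4)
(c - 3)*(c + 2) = c^2 - c - 6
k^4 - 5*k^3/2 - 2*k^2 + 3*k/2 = k*(k - 3)*(k - 1/2)*(k + 1)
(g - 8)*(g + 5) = g^2 - 3*g - 40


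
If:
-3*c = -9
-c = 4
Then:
No Solution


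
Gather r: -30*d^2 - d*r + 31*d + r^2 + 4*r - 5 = -30*d^2 + 31*d + r^2 + r*(4 - d) - 5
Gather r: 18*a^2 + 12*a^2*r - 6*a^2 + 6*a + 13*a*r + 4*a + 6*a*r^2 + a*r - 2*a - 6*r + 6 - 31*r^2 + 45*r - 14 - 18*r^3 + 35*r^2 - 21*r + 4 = 12*a^2 + 8*a - 18*r^3 + r^2*(6*a + 4) + r*(12*a^2 + 14*a + 18) - 4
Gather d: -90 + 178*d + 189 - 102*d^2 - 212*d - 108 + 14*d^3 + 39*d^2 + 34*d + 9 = 14*d^3 - 63*d^2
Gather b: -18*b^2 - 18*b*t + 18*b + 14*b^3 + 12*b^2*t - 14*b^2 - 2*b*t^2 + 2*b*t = 14*b^3 + b^2*(12*t - 32) + b*(-2*t^2 - 16*t + 18)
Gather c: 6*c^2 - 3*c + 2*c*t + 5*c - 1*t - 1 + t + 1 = 6*c^2 + c*(2*t + 2)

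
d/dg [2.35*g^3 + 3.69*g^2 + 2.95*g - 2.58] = 7.05*g^2 + 7.38*g + 2.95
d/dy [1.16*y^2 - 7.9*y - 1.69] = 2.32*y - 7.9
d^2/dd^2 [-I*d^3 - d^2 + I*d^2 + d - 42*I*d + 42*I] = -6*I*d - 2 + 2*I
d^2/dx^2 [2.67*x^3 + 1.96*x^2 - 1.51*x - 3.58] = 16.02*x + 3.92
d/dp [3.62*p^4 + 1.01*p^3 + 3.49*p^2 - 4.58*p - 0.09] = 14.48*p^3 + 3.03*p^2 + 6.98*p - 4.58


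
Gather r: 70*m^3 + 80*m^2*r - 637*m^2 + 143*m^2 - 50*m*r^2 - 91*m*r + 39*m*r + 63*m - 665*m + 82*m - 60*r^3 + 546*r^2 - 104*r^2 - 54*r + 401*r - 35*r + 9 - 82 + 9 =70*m^3 - 494*m^2 - 520*m - 60*r^3 + r^2*(442 - 50*m) + r*(80*m^2 - 52*m + 312) - 64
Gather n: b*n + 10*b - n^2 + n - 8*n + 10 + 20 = 10*b - n^2 + n*(b - 7) + 30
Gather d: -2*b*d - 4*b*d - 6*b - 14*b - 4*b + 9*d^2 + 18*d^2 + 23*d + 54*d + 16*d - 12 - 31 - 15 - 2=-24*b + 27*d^2 + d*(93 - 6*b) - 60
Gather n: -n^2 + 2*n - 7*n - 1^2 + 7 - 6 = -n^2 - 5*n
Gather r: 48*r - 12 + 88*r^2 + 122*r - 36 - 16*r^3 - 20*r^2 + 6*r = -16*r^3 + 68*r^2 + 176*r - 48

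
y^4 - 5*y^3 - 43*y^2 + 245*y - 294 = (y - 7)*(y - 3)*(y - 2)*(y + 7)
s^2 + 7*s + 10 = (s + 2)*(s + 5)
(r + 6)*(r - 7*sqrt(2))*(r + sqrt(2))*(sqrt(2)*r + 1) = sqrt(2)*r^4 - 11*r^3 + 6*sqrt(2)*r^3 - 66*r^2 - 20*sqrt(2)*r^2 - 120*sqrt(2)*r - 14*r - 84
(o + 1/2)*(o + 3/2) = o^2 + 2*o + 3/4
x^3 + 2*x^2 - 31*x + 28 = (x - 4)*(x - 1)*(x + 7)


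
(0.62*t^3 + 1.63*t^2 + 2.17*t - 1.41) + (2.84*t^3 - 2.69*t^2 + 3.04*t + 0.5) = 3.46*t^3 - 1.06*t^2 + 5.21*t - 0.91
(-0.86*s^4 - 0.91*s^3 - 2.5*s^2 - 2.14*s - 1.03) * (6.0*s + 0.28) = -5.16*s^5 - 5.7008*s^4 - 15.2548*s^3 - 13.54*s^2 - 6.7792*s - 0.2884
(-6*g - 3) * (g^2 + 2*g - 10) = -6*g^3 - 15*g^2 + 54*g + 30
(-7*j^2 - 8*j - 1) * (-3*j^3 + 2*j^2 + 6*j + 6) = 21*j^5 + 10*j^4 - 55*j^3 - 92*j^2 - 54*j - 6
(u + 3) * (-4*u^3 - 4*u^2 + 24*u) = -4*u^4 - 16*u^3 + 12*u^2 + 72*u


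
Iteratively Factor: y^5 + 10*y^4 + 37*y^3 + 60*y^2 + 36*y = (y + 2)*(y^4 + 8*y^3 + 21*y^2 + 18*y) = (y + 2)*(y + 3)*(y^3 + 5*y^2 + 6*y) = y*(y + 2)*(y + 3)*(y^2 + 5*y + 6) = y*(y + 2)*(y + 3)^2*(y + 2)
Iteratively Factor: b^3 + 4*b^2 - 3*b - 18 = (b + 3)*(b^2 + b - 6) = (b - 2)*(b + 3)*(b + 3)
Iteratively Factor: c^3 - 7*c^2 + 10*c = (c - 5)*(c^2 - 2*c) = (c - 5)*(c - 2)*(c)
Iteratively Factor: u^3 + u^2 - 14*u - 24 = (u - 4)*(u^2 + 5*u + 6) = (u - 4)*(u + 3)*(u + 2)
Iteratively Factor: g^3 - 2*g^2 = (g)*(g^2 - 2*g) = g*(g - 2)*(g)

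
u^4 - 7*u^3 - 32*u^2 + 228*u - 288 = (u - 8)*(u - 3)*(u - 2)*(u + 6)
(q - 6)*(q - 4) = q^2 - 10*q + 24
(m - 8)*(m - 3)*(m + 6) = m^3 - 5*m^2 - 42*m + 144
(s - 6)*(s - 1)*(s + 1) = s^3 - 6*s^2 - s + 6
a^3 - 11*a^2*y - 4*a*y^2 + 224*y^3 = (a - 8*y)*(a - 7*y)*(a + 4*y)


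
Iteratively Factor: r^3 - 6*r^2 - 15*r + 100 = (r - 5)*(r^2 - r - 20) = (r - 5)*(r + 4)*(r - 5)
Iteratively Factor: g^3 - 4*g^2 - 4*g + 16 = (g - 4)*(g^2 - 4) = (g - 4)*(g + 2)*(g - 2)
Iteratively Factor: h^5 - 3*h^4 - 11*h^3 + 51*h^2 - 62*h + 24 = (h - 1)*(h^4 - 2*h^3 - 13*h^2 + 38*h - 24) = (h - 1)^2*(h^3 - h^2 - 14*h + 24) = (h - 2)*(h - 1)^2*(h^2 + h - 12) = (h - 2)*(h - 1)^2*(h + 4)*(h - 3)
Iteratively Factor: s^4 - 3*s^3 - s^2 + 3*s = (s - 3)*(s^3 - s) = (s - 3)*(s + 1)*(s^2 - s) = (s - 3)*(s - 1)*(s + 1)*(s)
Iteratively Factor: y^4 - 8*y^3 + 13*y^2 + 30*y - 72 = (y - 3)*(y^3 - 5*y^2 - 2*y + 24) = (y - 3)^2*(y^2 - 2*y - 8) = (y - 4)*(y - 3)^2*(y + 2)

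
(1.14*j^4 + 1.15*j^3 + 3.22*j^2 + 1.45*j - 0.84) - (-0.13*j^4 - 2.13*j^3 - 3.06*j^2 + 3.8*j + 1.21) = 1.27*j^4 + 3.28*j^3 + 6.28*j^2 - 2.35*j - 2.05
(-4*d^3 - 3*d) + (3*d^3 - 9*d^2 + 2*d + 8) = -d^3 - 9*d^2 - d + 8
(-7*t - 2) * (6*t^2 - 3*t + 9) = -42*t^3 + 9*t^2 - 57*t - 18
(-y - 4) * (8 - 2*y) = 2*y^2 - 32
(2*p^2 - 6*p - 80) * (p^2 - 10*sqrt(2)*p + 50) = 2*p^4 - 20*sqrt(2)*p^3 - 6*p^3 + 20*p^2 + 60*sqrt(2)*p^2 - 300*p + 800*sqrt(2)*p - 4000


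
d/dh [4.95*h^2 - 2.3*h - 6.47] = 9.9*h - 2.3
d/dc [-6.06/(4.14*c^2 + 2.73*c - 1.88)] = (50.1768*c + 16.5438)/(4.14*c^2 + 2.73*c - 1.88)^2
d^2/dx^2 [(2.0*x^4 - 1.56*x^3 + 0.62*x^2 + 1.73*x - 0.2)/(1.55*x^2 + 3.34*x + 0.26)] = (9.61000000000001*x^6 + 62.124*x^5 + 138.7032*x^4 - 3.86614200000001*x^3 - 10.887984*x^2 - 11.028276*x - 7.22188)/(3.723875*x^6 + 24.07305*x^5 + 53.74749*x^4 + 45.335824*x^3 + 9.015708*x^2 + 0.677352*x + 0.017576)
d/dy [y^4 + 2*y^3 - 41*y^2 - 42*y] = 4*y^3 + 6*y^2 - 82*y - 42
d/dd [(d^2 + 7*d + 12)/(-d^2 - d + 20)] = 2*(3*d^2 + 32*d + 76)/(d^4 + 2*d^3 - 39*d^2 - 40*d + 400)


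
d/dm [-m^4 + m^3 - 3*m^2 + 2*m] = -4*m^3 + 3*m^2 - 6*m + 2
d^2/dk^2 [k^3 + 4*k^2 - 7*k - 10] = 6*k + 8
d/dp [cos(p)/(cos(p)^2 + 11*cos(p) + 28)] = (cos(p)^2 - 28)*sin(p)/((cos(p) + 4)^2*(cos(p) + 7)^2)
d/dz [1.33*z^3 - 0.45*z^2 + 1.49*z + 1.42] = 3.99*z^2 - 0.9*z + 1.49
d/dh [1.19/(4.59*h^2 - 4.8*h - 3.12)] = (5.712 - 10.9242*h)/(-4.59*h^2 + 4.8*h + 3.12)^2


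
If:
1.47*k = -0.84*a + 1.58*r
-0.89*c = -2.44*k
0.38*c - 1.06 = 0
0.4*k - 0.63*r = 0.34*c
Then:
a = -3.40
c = 2.79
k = 1.02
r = -0.86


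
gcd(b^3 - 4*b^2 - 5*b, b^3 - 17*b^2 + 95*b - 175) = b - 5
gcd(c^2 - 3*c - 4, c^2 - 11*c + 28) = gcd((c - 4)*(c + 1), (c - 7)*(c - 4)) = c - 4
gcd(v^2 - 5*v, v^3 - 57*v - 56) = 1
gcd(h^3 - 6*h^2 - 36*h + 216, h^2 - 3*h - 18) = h - 6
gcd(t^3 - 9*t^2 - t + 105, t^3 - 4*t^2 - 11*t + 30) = t^2 - 2*t - 15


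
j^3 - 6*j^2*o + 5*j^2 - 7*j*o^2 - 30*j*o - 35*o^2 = (j + 5)*(j - 7*o)*(j + o)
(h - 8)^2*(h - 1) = h^3 - 17*h^2 + 80*h - 64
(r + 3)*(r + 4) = r^2 + 7*r + 12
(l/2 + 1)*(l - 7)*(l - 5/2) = l^3/2 - 15*l^2/4 - 3*l/4 + 35/2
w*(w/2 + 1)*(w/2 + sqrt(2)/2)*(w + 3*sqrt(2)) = w^4/4 + w^3/2 + sqrt(2)*w^3 + 3*w^2/2 + 2*sqrt(2)*w^2 + 3*w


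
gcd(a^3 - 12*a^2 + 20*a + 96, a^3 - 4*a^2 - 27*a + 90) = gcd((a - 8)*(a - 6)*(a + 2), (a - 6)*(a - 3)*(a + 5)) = a - 6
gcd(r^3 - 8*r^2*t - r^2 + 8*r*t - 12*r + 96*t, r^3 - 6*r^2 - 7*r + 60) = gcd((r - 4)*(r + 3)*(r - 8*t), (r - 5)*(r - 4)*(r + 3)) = r^2 - r - 12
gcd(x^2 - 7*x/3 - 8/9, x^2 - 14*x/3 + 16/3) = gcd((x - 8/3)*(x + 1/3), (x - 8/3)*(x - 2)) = x - 8/3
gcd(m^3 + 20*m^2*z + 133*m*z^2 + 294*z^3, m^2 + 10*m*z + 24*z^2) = m + 6*z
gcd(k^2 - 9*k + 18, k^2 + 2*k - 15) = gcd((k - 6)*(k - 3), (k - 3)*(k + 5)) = k - 3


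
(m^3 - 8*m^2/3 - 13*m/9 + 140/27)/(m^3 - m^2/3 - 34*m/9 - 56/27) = (3*m - 5)/(3*m + 2)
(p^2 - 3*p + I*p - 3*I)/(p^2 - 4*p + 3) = (p + I)/(p - 1)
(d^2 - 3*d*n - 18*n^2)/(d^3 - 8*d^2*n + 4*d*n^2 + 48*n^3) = (d + 3*n)/(d^2 - 2*d*n - 8*n^2)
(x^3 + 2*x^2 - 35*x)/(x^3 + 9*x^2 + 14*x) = (x - 5)/(x + 2)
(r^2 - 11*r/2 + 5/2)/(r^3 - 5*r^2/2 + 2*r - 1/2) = (r - 5)/(r^2 - 2*r + 1)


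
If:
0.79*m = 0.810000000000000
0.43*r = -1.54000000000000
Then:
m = 1.03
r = -3.58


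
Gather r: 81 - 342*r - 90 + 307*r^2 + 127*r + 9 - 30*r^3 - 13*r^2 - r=-30*r^3 + 294*r^2 - 216*r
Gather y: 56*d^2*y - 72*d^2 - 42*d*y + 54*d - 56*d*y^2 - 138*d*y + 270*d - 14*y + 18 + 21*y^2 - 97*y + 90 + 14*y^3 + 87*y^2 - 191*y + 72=-72*d^2 + 324*d + 14*y^3 + y^2*(108 - 56*d) + y*(56*d^2 - 180*d - 302) + 180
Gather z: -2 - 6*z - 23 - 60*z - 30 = -66*z - 55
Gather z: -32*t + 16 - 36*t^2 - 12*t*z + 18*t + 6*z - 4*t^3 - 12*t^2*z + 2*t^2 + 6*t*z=-4*t^3 - 34*t^2 - 14*t + z*(-12*t^2 - 6*t + 6) + 16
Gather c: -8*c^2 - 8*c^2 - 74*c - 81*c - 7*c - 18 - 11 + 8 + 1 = -16*c^2 - 162*c - 20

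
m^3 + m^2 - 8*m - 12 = (m - 3)*(m + 2)^2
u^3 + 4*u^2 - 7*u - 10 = (u - 2)*(u + 1)*(u + 5)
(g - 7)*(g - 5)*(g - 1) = g^3 - 13*g^2 + 47*g - 35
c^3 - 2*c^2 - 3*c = c*(c - 3)*(c + 1)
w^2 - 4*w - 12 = (w - 6)*(w + 2)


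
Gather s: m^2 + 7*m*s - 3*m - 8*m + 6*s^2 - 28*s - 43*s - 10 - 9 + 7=m^2 - 11*m + 6*s^2 + s*(7*m - 71) - 12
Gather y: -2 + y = y - 2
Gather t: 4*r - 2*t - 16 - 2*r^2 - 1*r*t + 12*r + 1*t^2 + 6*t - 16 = -2*r^2 + 16*r + t^2 + t*(4 - r) - 32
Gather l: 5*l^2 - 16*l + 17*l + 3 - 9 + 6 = 5*l^2 + l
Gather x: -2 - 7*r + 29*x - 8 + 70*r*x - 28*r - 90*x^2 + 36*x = -35*r - 90*x^2 + x*(70*r + 65) - 10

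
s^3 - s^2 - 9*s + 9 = (s - 3)*(s - 1)*(s + 3)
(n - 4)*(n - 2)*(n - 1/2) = n^3 - 13*n^2/2 + 11*n - 4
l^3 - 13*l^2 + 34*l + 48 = (l - 8)*(l - 6)*(l + 1)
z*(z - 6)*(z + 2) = z^3 - 4*z^2 - 12*z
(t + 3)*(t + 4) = t^2 + 7*t + 12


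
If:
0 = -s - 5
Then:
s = -5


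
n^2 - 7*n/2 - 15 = (n - 6)*(n + 5/2)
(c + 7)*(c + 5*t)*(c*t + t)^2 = c^4*t^2 + 5*c^3*t^3 + 9*c^3*t^2 + 45*c^2*t^3 + 15*c^2*t^2 + 75*c*t^3 + 7*c*t^2 + 35*t^3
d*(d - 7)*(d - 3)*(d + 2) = d^4 - 8*d^3 + d^2 + 42*d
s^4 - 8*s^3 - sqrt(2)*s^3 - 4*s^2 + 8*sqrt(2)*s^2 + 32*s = s*(s - 8)*(s - 2*sqrt(2))*(s + sqrt(2))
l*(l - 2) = l^2 - 2*l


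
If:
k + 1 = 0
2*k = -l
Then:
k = -1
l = 2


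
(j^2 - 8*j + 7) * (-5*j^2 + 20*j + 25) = -5*j^4 + 60*j^3 - 170*j^2 - 60*j + 175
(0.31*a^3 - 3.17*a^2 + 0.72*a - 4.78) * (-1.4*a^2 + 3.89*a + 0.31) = -0.434*a^5 + 5.6439*a^4 - 13.2432*a^3 + 8.5101*a^2 - 18.371*a - 1.4818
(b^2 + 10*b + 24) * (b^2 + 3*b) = b^4 + 13*b^3 + 54*b^2 + 72*b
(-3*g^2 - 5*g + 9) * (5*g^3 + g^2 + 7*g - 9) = -15*g^5 - 28*g^4 + 19*g^3 + g^2 + 108*g - 81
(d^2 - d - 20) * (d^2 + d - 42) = d^4 - 63*d^2 + 22*d + 840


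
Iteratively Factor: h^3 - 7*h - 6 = (h + 2)*(h^2 - 2*h - 3) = (h + 1)*(h + 2)*(h - 3)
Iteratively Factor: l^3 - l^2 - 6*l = (l + 2)*(l^2 - 3*l) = l*(l + 2)*(l - 3)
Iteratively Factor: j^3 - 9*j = (j + 3)*(j^2 - 3*j) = j*(j + 3)*(j - 3)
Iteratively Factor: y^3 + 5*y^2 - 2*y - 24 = (y + 3)*(y^2 + 2*y - 8) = (y - 2)*(y + 3)*(y + 4)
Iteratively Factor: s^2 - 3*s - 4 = (s + 1)*(s - 4)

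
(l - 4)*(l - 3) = l^2 - 7*l + 12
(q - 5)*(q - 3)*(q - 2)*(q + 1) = q^4 - 9*q^3 + 21*q^2 + q - 30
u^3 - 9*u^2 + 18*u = u*(u - 6)*(u - 3)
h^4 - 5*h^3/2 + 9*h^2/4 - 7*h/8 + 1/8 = (h - 1)*(h - 1/2)^3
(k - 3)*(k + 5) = k^2 + 2*k - 15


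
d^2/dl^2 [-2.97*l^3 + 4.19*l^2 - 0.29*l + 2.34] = 8.38 - 17.82*l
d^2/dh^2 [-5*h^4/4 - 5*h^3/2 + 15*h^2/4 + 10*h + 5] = -15*h^2 - 15*h + 15/2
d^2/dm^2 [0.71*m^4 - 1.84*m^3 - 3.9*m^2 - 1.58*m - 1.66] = 8.52*m^2 - 11.04*m - 7.8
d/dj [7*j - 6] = 7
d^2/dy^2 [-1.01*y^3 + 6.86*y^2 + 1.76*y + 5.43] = 13.72 - 6.06*y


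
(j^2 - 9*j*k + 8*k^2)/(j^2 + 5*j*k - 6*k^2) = (j - 8*k)/(j + 6*k)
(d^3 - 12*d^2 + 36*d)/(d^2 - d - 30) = d*(d - 6)/(d + 5)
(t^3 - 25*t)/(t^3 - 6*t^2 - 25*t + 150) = t/(t - 6)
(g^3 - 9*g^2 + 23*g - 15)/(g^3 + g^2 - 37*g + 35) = (g - 3)/(g + 7)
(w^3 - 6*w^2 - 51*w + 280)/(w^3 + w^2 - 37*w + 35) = (w - 8)/(w - 1)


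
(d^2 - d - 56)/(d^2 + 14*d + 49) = (d - 8)/(d + 7)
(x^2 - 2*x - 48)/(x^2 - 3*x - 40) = (x + 6)/(x + 5)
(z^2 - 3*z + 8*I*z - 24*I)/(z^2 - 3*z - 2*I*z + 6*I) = (z + 8*I)/(z - 2*I)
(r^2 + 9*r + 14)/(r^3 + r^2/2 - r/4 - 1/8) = 8*(r^2 + 9*r + 14)/(8*r^3 + 4*r^2 - 2*r - 1)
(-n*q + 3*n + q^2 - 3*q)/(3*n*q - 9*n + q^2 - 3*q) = (-n + q)/(3*n + q)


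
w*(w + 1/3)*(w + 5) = w^3 + 16*w^2/3 + 5*w/3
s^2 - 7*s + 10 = (s - 5)*(s - 2)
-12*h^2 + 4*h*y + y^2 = (-2*h + y)*(6*h + y)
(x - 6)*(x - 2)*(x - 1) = x^3 - 9*x^2 + 20*x - 12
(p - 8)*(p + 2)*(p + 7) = p^3 + p^2 - 58*p - 112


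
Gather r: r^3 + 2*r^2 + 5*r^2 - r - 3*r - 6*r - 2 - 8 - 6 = r^3 + 7*r^2 - 10*r - 16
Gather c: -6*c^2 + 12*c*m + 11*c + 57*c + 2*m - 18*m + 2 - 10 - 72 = -6*c^2 + c*(12*m + 68) - 16*m - 80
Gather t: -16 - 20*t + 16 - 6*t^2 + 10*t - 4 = -6*t^2 - 10*t - 4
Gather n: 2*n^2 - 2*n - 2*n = 2*n^2 - 4*n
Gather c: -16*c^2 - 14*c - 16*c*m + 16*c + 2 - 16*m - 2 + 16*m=-16*c^2 + c*(2 - 16*m)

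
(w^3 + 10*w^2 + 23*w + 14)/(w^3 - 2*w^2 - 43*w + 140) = (w^2 + 3*w + 2)/(w^2 - 9*w + 20)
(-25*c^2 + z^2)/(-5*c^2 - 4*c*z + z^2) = (5*c + z)/(c + z)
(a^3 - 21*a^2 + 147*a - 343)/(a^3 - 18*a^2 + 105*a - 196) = (a - 7)/(a - 4)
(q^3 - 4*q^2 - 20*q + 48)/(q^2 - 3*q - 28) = (q^2 - 8*q + 12)/(q - 7)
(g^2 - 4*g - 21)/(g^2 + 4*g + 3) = (g - 7)/(g + 1)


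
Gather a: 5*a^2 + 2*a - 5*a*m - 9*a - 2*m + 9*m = 5*a^2 + a*(-5*m - 7) + 7*m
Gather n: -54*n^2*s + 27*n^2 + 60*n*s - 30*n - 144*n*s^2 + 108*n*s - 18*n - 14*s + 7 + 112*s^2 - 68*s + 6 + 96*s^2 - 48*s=n^2*(27 - 54*s) + n*(-144*s^2 + 168*s - 48) + 208*s^2 - 130*s + 13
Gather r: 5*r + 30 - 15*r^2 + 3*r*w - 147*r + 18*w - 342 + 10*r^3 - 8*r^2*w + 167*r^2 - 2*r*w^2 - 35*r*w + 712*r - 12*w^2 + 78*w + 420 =10*r^3 + r^2*(152 - 8*w) + r*(-2*w^2 - 32*w + 570) - 12*w^2 + 96*w + 108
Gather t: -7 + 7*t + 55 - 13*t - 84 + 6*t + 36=0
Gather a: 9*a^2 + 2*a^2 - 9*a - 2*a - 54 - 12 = 11*a^2 - 11*a - 66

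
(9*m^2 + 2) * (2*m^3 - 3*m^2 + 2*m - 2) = 18*m^5 - 27*m^4 + 22*m^3 - 24*m^2 + 4*m - 4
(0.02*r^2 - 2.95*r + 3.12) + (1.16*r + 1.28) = 0.02*r^2 - 1.79*r + 4.4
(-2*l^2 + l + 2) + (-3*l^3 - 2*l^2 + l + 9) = -3*l^3 - 4*l^2 + 2*l + 11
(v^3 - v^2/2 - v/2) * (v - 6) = v^4 - 13*v^3/2 + 5*v^2/2 + 3*v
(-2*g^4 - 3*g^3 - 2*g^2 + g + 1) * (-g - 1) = 2*g^5 + 5*g^4 + 5*g^3 + g^2 - 2*g - 1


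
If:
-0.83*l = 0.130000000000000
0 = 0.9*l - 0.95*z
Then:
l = -0.16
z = -0.15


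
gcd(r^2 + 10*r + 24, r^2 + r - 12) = r + 4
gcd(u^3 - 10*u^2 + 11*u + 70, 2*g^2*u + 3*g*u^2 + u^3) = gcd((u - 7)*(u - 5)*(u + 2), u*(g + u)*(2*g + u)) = 1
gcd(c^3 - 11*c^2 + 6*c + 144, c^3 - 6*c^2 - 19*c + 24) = c^2 - 5*c - 24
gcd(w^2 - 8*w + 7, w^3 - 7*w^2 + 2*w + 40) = 1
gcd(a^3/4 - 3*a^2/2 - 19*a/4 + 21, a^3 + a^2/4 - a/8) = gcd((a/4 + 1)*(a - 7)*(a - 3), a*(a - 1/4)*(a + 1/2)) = 1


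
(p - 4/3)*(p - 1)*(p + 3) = p^3 + 2*p^2/3 - 17*p/3 + 4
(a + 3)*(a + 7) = a^2 + 10*a + 21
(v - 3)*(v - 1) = v^2 - 4*v + 3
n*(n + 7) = n^2 + 7*n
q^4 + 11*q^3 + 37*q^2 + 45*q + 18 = (q + 1)^2*(q + 3)*(q + 6)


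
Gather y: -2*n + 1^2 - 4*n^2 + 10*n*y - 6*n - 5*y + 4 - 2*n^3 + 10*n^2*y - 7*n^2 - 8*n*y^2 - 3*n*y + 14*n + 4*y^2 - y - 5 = -2*n^3 - 11*n^2 + 6*n + y^2*(4 - 8*n) + y*(10*n^2 + 7*n - 6)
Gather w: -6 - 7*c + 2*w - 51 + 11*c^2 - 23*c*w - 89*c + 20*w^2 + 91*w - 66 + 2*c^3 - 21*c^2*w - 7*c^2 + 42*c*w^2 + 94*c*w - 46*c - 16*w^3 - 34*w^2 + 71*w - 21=2*c^3 + 4*c^2 - 142*c - 16*w^3 + w^2*(42*c - 14) + w*(-21*c^2 + 71*c + 164) - 144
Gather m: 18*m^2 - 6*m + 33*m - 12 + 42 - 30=18*m^2 + 27*m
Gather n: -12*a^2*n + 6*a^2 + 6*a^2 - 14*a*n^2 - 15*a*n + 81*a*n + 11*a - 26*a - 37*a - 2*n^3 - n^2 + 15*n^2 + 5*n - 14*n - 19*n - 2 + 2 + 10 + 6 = 12*a^2 - 52*a - 2*n^3 + n^2*(14 - 14*a) + n*(-12*a^2 + 66*a - 28) + 16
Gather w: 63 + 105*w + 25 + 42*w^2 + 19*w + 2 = 42*w^2 + 124*w + 90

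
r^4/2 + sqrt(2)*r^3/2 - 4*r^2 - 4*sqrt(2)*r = r*(r/2 + sqrt(2))*(r - 2*sqrt(2))*(r + sqrt(2))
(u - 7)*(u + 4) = u^2 - 3*u - 28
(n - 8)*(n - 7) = n^2 - 15*n + 56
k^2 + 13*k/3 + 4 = (k + 4/3)*(k + 3)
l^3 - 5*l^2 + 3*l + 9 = (l - 3)^2*(l + 1)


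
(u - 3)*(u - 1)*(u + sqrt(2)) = u^3 - 4*u^2 + sqrt(2)*u^2 - 4*sqrt(2)*u + 3*u + 3*sqrt(2)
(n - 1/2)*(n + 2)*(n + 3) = n^3 + 9*n^2/2 + 7*n/2 - 3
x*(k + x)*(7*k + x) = 7*k^2*x + 8*k*x^2 + x^3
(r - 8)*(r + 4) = r^2 - 4*r - 32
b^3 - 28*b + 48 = (b - 4)*(b - 2)*(b + 6)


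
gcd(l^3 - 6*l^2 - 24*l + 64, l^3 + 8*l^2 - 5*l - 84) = l + 4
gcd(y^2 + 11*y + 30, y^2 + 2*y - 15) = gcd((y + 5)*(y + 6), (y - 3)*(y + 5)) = y + 5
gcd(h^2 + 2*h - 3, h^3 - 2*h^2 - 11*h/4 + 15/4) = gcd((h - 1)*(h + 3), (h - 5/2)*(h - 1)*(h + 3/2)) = h - 1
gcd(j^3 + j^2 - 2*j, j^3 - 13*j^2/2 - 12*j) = j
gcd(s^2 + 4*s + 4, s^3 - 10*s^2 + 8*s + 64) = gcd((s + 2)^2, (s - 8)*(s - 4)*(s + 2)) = s + 2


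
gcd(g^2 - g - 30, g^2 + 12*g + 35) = g + 5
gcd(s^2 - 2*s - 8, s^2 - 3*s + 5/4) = 1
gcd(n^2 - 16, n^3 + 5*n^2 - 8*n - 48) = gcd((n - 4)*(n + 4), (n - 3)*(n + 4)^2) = n + 4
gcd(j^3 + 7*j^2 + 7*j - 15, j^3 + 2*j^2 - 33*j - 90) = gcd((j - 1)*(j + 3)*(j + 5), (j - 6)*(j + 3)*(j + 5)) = j^2 + 8*j + 15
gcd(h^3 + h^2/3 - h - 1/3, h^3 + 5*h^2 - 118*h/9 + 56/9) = 1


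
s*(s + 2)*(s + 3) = s^3 + 5*s^2 + 6*s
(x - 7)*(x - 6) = x^2 - 13*x + 42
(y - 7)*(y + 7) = y^2 - 49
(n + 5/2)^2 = n^2 + 5*n + 25/4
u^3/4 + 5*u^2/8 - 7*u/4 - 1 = (u/4 + 1)*(u - 2)*(u + 1/2)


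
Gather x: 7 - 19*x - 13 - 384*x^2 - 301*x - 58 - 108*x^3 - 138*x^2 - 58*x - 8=-108*x^3 - 522*x^2 - 378*x - 72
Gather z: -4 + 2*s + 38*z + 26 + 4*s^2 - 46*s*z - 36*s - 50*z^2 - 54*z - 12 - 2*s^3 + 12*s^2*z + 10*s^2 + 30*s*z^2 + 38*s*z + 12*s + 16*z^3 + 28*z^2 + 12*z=-2*s^3 + 14*s^2 - 22*s + 16*z^3 + z^2*(30*s - 22) + z*(12*s^2 - 8*s - 4) + 10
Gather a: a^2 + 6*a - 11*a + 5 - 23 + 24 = a^2 - 5*a + 6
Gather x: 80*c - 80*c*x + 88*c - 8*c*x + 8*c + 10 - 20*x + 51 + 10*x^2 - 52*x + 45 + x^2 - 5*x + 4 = 176*c + 11*x^2 + x*(-88*c - 77) + 110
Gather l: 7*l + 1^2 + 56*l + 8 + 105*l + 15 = 168*l + 24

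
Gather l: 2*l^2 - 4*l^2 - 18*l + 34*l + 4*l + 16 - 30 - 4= -2*l^2 + 20*l - 18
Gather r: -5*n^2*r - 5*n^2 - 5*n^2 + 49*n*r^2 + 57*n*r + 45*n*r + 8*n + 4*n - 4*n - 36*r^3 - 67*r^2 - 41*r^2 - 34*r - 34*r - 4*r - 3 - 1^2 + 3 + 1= -10*n^2 + 8*n - 36*r^3 + r^2*(49*n - 108) + r*(-5*n^2 + 102*n - 72)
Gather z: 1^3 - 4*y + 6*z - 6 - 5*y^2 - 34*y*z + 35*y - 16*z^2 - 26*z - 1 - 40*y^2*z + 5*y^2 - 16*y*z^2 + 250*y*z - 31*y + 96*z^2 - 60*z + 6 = z^2*(80 - 16*y) + z*(-40*y^2 + 216*y - 80)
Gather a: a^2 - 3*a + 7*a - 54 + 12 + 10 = a^2 + 4*a - 32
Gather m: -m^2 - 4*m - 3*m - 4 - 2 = -m^2 - 7*m - 6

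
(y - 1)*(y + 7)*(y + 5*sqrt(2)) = y^3 + 6*y^2 + 5*sqrt(2)*y^2 - 7*y + 30*sqrt(2)*y - 35*sqrt(2)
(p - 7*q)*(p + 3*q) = p^2 - 4*p*q - 21*q^2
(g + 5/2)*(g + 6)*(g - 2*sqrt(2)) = g^3 - 2*sqrt(2)*g^2 + 17*g^2/2 - 17*sqrt(2)*g + 15*g - 30*sqrt(2)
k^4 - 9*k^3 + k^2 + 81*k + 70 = (k - 7)*(k - 5)*(k + 1)*(k + 2)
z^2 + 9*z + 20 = (z + 4)*(z + 5)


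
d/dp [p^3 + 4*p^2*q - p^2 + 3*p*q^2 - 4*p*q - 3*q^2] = 3*p^2 + 8*p*q - 2*p + 3*q^2 - 4*q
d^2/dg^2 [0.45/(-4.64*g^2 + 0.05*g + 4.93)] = (-19.37664*g^2 + 0.2088*g + 0.45*(9.28*g - 0.05)*(18.56*g - 0.1) + 20.58768)/(-4.64*g^2 + 0.05*g + 4.93)^3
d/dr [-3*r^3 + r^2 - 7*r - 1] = -9*r^2 + 2*r - 7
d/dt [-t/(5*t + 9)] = -9/(5*t + 9)^2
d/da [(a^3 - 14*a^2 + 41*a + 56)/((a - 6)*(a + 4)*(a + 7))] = (19*a^4 - 158*a^3 - 345*a^2 + 4144*a - 4760)/(a^6 + 10*a^5 - 51*a^4 - 716*a^3 - 236*a^2 + 12768*a + 28224)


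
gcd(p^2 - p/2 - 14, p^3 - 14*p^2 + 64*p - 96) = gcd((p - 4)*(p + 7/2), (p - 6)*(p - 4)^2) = p - 4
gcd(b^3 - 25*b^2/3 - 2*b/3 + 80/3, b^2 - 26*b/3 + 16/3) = b - 8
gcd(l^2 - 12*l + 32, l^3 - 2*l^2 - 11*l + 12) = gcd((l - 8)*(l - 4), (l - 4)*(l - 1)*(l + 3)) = l - 4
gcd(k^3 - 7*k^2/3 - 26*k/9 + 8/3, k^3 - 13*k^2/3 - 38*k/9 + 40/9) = k^2 + 2*k/3 - 8/9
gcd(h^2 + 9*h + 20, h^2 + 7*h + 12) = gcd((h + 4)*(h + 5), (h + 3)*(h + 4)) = h + 4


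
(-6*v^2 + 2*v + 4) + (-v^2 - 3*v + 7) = -7*v^2 - v + 11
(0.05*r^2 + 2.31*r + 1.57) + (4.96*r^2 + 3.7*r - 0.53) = 5.01*r^2 + 6.01*r + 1.04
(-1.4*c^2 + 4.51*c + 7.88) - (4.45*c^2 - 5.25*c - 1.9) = -5.85*c^2 + 9.76*c + 9.78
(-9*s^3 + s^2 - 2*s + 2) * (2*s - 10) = -18*s^4 + 92*s^3 - 14*s^2 + 24*s - 20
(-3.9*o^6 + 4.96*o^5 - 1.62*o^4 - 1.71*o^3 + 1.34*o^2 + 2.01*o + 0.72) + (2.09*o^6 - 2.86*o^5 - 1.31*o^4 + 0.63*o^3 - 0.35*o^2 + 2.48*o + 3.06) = -1.81*o^6 + 2.1*o^5 - 2.93*o^4 - 1.08*o^3 + 0.99*o^2 + 4.49*o + 3.78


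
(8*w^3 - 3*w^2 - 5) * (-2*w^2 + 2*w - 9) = -16*w^5 + 22*w^4 - 78*w^3 + 37*w^2 - 10*w + 45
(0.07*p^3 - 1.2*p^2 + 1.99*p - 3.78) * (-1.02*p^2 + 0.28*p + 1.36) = -0.0714*p^5 + 1.2436*p^4 - 2.2706*p^3 + 2.7808*p^2 + 1.648*p - 5.1408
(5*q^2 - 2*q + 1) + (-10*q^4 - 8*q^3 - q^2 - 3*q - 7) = -10*q^4 - 8*q^3 + 4*q^2 - 5*q - 6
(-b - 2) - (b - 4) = 2 - 2*b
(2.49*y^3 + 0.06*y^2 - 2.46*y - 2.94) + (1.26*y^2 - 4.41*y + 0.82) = 2.49*y^3 + 1.32*y^2 - 6.87*y - 2.12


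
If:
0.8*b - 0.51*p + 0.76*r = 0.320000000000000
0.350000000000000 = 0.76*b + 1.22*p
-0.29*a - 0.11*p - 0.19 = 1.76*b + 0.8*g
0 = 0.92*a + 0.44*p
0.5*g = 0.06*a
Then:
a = -0.17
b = -0.09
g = -0.02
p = 0.35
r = 0.75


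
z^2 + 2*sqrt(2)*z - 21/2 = (z - 3*sqrt(2)/2)*(z + 7*sqrt(2)/2)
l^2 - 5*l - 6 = (l - 6)*(l + 1)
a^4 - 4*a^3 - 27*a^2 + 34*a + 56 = (a - 7)*(a - 2)*(a + 1)*(a + 4)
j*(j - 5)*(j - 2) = j^3 - 7*j^2 + 10*j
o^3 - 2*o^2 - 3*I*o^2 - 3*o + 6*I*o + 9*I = (o - 3)*(o + 1)*(o - 3*I)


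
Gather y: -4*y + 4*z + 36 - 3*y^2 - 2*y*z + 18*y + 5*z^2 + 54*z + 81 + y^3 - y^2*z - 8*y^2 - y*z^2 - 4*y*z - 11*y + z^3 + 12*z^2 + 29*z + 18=y^3 + y^2*(-z - 11) + y*(-z^2 - 6*z + 3) + z^3 + 17*z^2 + 87*z + 135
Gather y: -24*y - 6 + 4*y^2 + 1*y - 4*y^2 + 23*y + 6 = 0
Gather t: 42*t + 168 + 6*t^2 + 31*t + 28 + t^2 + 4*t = 7*t^2 + 77*t + 196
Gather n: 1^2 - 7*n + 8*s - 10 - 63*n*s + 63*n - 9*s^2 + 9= n*(56 - 63*s) - 9*s^2 + 8*s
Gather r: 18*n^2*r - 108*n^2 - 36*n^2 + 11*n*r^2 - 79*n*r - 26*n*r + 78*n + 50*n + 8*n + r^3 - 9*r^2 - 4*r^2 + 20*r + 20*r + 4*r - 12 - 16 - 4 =-144*n^2 + 136*n + r^3 + r^2*(11*n - 13) + r*(18*n^2 - 105*n + 44) - 32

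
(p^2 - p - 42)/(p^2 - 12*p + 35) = (p + 6)/(p - 5)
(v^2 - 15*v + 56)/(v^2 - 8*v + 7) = (v - 8)/(v - 1)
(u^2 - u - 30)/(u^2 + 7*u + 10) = (u - 6)/(u + 2)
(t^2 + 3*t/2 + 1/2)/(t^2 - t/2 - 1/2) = (t + 1)/(t - 1)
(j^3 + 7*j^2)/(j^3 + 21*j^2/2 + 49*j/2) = 2*j/(2*j + 7)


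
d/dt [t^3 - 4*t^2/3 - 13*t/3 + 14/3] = 3*t^2 - 8*t/3 - 13/3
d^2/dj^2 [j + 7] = 0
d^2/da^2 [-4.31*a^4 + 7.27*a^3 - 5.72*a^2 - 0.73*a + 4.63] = -51.72*a^2 + 43.62*a - 11.44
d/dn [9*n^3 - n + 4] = 27*n^2 - 1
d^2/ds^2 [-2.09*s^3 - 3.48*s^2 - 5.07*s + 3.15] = -12.54*s - 6.96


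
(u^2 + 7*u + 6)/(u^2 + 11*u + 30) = (u + 1)/(u + 5)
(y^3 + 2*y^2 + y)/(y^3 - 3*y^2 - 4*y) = (y + 1)/(y - 4)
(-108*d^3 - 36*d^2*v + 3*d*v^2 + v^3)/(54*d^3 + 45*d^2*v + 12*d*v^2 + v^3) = (-6*d + v)/(3*d + v)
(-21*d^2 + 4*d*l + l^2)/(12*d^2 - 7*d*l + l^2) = (-7*d - l)/(4*d - l)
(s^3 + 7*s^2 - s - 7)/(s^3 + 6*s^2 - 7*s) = (s + 1)/s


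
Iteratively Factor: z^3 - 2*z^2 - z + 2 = (z - 2)*(z^2 - 1) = (z - 2)*(z + 1)*(z - 1)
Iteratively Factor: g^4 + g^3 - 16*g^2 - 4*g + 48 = (g + 4)*(g^3 - 3*g^2 - 4*g + 12) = (g - 3)*(g + 4)*(g^2 - 4) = (g - 3)*(g + 2)*(g + 4)*(g - 2)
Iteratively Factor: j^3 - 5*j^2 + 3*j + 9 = (j - 3)*(j^2 - 2*j - 3) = (j - 3)^2*(j + 1)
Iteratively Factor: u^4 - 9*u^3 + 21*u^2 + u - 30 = (u + 1)*(u^3 - 10*u^2 + 31*u - 30) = (u - 5)*(u + 1)*(u^2 - 5*u + 6) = (u - 5)*(u - 3)*(u + 1)*(u - 2)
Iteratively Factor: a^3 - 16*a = (a + 4)*(a^2 - 4*a) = a*(a + 4)*(a - 4)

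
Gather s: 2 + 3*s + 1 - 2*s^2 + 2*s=-2*s^2 + 5*s + 3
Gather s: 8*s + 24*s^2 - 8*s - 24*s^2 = 0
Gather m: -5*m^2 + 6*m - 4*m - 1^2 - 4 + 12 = -5*m^2 + 2*m + 7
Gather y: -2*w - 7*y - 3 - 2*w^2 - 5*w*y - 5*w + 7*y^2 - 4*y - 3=-2*w^2 - 7*w + 7*y^2 + y*(-5*w - 11) - 6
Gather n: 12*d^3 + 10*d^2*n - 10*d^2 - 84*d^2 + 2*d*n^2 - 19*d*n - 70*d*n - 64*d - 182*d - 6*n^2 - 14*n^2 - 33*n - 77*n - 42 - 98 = 12*d^3 - 94*d^2 - 246*d + n^2*(2*d - 20) + n*(10*d^2 - 89*d - 110) - 140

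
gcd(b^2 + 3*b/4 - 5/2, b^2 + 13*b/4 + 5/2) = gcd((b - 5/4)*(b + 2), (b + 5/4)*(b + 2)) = b + 2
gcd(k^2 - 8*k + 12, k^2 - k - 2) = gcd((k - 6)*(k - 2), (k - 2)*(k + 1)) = k - 2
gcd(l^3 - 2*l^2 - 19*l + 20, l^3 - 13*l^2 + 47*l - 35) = l^2 - 6*l + 5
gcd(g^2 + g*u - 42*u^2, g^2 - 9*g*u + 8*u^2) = 1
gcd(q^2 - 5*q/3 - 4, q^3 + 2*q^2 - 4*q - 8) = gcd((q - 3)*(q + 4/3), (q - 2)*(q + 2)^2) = 1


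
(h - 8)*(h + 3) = h^2 - 5*h - 24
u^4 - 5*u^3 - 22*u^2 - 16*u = u*(u - 8)*(u + 1)*(u + 2)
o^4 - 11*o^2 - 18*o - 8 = (o - 4)*(o + 1)^2*(o + 2)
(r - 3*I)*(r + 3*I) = r^2 + 9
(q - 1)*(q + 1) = q^2 - 1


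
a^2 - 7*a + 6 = (a - 6)*(a - 1)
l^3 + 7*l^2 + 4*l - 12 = (l - 1)*(l + 2)*(l + 6)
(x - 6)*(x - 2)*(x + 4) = x^3 - 4*x^2 - 20*x + 48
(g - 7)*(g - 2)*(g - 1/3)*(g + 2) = g^4 - 22*g^3/3 - 5*g^2/3 + 88*g/3 - 28/3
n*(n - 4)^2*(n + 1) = n^4 - 7*n^3 + 8*n^2 + 16*n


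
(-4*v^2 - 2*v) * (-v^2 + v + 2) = 4*v^4 - 2*v^3 - 10*v^2 - 4*v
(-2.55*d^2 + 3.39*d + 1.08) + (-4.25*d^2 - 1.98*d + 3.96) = -6.8*d^2 + 1.41*d + 5.04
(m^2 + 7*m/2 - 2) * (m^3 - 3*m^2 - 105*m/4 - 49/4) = m^5 + m^4/2 - 155*m^3/4 - 785*m^2/8 + 77*m/8 + 49/2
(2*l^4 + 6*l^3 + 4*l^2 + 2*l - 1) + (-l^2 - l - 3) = 2*l^4 + 6*l^3 + 3*l^2 + l - 4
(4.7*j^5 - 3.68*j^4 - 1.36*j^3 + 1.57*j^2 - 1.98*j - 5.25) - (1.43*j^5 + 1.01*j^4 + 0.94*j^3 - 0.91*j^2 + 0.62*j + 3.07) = 3.27*j^5 - 4.69*j^4 - 2.3*j^3 + 2.48*j^2 - 2.6*j - 8.32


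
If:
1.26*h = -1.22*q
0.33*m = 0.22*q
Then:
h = -0.968253968253968*q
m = 0.666666666666667*q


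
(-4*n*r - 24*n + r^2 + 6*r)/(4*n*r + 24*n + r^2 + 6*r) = (-4*n + r)/(4*n + r)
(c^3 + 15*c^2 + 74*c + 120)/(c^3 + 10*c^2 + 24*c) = (c + 5)/c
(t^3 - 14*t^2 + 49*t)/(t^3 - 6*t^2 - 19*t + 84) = t*(t - 7)/(t^2 + t - 12)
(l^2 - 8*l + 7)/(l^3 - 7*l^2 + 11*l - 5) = (l - 7)/(l^2 - 6*l + 5)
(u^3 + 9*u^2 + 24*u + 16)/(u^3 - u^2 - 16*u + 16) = (u^2 + 5*u + 4)/(u^2 - 5*u + 4)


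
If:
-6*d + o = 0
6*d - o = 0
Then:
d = o/6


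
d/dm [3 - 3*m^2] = -6*m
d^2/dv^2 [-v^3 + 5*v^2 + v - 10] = 10 - 6*v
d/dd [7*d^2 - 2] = 14*d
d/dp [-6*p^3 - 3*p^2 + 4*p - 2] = -18*p^2 - 6*p + 4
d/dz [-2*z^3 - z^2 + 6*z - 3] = -6*z^2 - 2*z + 6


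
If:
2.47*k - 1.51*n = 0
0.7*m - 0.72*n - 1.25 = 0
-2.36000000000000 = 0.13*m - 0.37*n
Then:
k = 6.71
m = 13.07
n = 10.97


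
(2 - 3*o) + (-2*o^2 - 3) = -2*o^2 - 3*o - 1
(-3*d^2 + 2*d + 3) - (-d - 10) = -3*d^2 + 3*d + 13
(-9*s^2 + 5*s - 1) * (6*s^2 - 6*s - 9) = -54*s^4 + 84*s^3 + 45*s^2 - 39*s + 9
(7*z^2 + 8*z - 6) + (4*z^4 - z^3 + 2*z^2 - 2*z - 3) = 4*z^4 - z^3 + 9*z^2 + 6*z - 9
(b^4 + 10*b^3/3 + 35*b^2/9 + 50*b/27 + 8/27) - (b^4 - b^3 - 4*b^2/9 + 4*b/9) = 13*b^3/3 + 13*b^2/3 + 38*b/27 + 8/27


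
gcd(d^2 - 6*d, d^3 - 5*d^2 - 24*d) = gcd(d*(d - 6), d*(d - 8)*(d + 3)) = d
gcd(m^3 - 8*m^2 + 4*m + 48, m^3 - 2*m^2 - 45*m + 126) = m - 6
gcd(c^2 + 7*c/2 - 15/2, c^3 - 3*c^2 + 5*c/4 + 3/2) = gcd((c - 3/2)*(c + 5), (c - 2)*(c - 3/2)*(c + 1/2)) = c - 3/2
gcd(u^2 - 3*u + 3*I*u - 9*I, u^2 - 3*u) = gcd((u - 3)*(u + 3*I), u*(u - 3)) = u - 3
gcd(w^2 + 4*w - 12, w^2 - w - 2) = w - 2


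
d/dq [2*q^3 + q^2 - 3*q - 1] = 6*q^2 + 2*q - 3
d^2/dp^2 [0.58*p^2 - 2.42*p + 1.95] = 1.16000000000000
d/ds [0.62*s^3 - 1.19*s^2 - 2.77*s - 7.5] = 1.86*s^2 - 2.38*s - 2.77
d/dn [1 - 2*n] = -2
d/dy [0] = 0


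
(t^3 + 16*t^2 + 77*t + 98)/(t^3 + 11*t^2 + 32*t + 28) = (t + 7)/(t + 2)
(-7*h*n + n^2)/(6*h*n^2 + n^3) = (-7*h + n)/(n*(6*h + n))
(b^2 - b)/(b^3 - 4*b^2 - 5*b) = (1 - b)/(-b^2 + 4*b + 5)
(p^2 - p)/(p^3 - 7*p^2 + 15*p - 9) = p/(p^2 - 6*p + 9)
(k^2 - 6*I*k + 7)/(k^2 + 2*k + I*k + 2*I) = (k - 7*I)/(k + 2)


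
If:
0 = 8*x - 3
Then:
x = 3/8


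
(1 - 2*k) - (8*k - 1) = 2 - 10*k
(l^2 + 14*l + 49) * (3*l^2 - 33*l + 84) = 3*l^4 + 9*l^3 - 231*l^2 - 441*l + 4116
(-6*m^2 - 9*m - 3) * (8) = -48*m^2 - 72*m - 24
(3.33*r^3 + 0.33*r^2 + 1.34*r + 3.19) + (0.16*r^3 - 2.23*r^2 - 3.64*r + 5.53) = 3.49*r^3 - 1.9*r^2 - 2.3*r + 8.72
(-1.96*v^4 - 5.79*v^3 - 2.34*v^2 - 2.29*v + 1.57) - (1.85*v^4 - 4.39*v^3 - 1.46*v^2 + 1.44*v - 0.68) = -3.81*v^4 - 1.4*v^3 - 0.88*v^2 - 3.73*v + 2.25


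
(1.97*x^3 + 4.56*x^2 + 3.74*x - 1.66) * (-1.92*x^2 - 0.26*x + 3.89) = -3.7824*x^5 - 9.2674*x^4 - 0.7031*x^3 + 19.9532*x^2 + 14.9802*x - 6.4574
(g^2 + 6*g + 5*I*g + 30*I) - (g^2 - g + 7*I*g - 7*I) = 7*g - 2*I*g + 37*I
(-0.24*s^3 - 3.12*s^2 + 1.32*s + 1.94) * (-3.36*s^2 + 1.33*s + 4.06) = 0.8064*s^5 + 10.164*s^4 - 9.5592*s^3 - 17.43*s^2 + 7.9394*s + 7.8764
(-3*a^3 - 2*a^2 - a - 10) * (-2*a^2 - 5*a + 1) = 6*a^5 + 19*a^4 + 9*a^3 + 23*a^2 + 49*a - 10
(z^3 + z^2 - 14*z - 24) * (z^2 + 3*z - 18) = z^5 + 4*z^4 - 29*z^3 - 84*z^2 + 180*z + 432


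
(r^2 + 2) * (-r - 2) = -r^3 - 2*r^2 - 2*r - 4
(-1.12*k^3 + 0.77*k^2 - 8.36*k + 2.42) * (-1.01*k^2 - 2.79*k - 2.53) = 1.1312*k^5 + 2.3471*k^4 + 9.1289*k^3 + 18.9321*k^2 + 14.399*k - 6.1226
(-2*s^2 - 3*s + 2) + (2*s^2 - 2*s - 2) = -5*s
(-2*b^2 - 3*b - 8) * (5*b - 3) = -10*b^3 - 9*b^2 - 31*b + 24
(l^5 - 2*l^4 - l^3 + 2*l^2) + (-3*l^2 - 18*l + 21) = l^5 - 2*l^4 - l^3 - l^2 - 18*l + 21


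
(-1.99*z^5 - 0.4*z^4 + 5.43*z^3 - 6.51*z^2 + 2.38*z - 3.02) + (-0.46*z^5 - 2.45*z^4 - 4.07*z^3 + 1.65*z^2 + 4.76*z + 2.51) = -2.45*z^5 - 2.85*z^4 + 1.36*z^3 - 4.86*z^2 + 7.14*z - 0.51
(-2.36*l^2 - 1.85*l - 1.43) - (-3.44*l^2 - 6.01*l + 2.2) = 1.08*l^2 + 4.16*l - 3.63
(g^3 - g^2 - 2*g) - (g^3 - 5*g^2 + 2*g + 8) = 4*g^2 - 4*g - 8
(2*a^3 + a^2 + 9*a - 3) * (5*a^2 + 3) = 10*a^5 + 5*a^4 + 51*a^3 - 12*a^2 + 27*a - 9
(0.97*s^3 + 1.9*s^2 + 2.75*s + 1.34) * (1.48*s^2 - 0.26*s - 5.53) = 1.4356*s^5 + 2.5598*s^4 - 1.7881*s^3 - 9.2388*s^2 - 15.5559*s - 7.4102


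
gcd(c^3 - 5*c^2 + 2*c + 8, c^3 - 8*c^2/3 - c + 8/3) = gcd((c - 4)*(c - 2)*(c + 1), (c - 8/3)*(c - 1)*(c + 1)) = c + 1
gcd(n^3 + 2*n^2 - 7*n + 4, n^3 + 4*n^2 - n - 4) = n^2 + 3*n - 4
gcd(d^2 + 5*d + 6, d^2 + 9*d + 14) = d + 2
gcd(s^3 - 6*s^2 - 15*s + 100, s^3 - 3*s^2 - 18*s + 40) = s^2 - s - 20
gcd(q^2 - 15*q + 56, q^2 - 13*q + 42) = q - 7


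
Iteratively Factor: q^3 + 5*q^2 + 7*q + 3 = (q + 1)*(q^2 + 4*q + 3) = (q + 1)^2*(q + 3)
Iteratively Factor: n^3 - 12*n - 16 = (n - 4)*(n^2 + 4*n + 4) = (n - 4)*(n + 2)*(n + 2)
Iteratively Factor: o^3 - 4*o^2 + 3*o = (o - 1)*(o^2 - 3*o) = (o - 3)*(o - 1)*(o)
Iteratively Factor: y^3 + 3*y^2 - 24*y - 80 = (y - 5)*(y^2 + 8*y + 16) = (y - 5)*(y + 4)*(y + 4)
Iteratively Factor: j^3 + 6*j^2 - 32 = (j + 4)*(j^2 + 2*j - 8) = (j - 2)*(j + 4)*(j + 4)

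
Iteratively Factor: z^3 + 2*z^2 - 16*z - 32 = (z + 2)*(z^2 - 16) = (z + 2)*(z + 4)*(z - 4)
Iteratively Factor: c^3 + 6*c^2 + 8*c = (c + 2)*(c^2 + 4*c) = (c + 2)*(c + 4)*(c)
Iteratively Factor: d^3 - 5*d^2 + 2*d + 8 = (d - 4)*(d^2 - d - 2) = (d - 4)*(d + 1)*(d - 2)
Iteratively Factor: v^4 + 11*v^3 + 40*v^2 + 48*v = (v + 3)*(v^3 + 8*v^2 + 16*v) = (v + 3)*(v + 4)*(v^2 + 4*v) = (v + 3)*(v + 4)^2*(v)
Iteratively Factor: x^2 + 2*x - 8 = (x - 2)*(x + 4)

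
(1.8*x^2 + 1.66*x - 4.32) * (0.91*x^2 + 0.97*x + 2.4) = 1.638*x^4 + 3.2566*x^3 + 1.999*x^2 - 0.206400000000001*x - 10.368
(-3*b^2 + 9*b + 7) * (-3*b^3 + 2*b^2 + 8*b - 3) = 9*b^5 - 33*b^4 - 27*b^3 + 95*b^2 + 29*b - 21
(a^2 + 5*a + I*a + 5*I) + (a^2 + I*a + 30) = 2*a^2 + 5*a + 2*I*a + 30 + 5*I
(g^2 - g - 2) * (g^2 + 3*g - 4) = g^4 + 2*g^3 - 9*g^2 - 2*g + 8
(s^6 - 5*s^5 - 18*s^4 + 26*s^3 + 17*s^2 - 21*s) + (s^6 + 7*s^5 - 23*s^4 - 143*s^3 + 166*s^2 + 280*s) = 2*s^6 + 2*s^5 - 41*s^4 - 117*s^3 + 183*s^2 + 259*s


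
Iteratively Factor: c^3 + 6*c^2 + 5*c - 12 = (c + 4)*(c^2 + 2*c - 3) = (c - 1)*(c + 4)*(c + 3)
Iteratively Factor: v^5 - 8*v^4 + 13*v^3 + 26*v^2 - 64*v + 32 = (v - 4)*(v^4 - 4*v^3 - 3*v^2 + 14*v - 8) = (v - 4)*(v - 1)*(v^3 - 3*v^2 - 6*v + 8) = (v - 4)^2*(v - 1)*(v^2 + v - 2) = (v - 4)^2*(v - 1)*(v + 2)*(v - 1)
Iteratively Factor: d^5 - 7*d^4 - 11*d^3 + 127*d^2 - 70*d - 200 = (d - 2)*(d^4 - 5*d^3 - 21*d^2 + 85*d + 100) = (d - 2)*(d + 4)*(d^3 - 9*d^2 + 15*d + 25) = (d - 5)*(d - 2)*(d + 4)*(d^2 - 4*d - 5) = (d - 5)^2*(d - 2)*(d + 4)*(d + 1)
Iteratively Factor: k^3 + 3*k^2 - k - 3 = (k + 1)*(k^2 + 2*k - 3) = (k + 1)*(k + 3)*(k - 1)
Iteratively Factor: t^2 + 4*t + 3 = (t + 1)*(t + 3)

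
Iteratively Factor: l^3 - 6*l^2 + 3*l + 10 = (l + 1)*(l^2 - 7*l + 10) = (l - 5)*(l + 1)*(l - 2)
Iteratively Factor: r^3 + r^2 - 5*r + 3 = (r - 1)*(r^2 + 2*r - 3) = (r - 1)^2*(r + 3)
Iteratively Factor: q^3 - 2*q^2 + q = (q)*(q^2 - 2*q + 1) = q*(q - 1)*(q - 1)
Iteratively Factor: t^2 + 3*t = (t + 3)*(t)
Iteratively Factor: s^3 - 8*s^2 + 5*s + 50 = (s - 5)*(s^2 - 3*s - 10) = (s - 5)*(s + 2)*(s - 5)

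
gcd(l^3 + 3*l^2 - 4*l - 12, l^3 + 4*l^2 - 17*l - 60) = l + 3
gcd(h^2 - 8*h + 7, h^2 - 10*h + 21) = h - 7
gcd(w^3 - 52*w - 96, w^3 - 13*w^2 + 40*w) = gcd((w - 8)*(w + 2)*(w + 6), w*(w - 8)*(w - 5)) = w - 8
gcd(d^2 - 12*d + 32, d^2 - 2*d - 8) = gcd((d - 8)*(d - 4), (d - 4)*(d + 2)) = d - 4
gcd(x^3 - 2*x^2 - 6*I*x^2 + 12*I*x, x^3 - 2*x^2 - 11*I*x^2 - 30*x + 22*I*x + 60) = x^2 + x*(-2 - 6*I) + 12*I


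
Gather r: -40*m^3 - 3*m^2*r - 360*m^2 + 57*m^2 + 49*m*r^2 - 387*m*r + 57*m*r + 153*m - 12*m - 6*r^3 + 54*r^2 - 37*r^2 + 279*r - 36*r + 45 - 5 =-40*m^3 - 303*m^2 + 141*m - 6*r^3 + r^2*(49*m + 17) + r*(-3*m^2 - 330*m + 243) + 40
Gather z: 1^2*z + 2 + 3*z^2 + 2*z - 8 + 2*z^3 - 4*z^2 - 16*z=2*z^3 - z^2 - 13*z - 6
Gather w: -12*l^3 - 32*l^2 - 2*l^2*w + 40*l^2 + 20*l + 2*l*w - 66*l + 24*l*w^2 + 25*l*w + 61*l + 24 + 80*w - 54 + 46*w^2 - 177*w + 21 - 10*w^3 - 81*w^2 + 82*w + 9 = -12*l^3 + 8*l^2 + 15*l - 10*w^3 + w^2*(24*l - 35) + w*(-2*l^2 + 27*l - 15)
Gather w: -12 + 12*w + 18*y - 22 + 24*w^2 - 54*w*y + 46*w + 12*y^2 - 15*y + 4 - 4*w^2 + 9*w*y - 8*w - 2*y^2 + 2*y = 20*w^2 + w*(50 - 45*y) + 10*y^2 + 5*y - 30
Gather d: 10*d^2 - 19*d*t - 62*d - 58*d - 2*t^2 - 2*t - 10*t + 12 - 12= 10*d^2 + d*(-19*t - 120) - 2*t^2 - 12*t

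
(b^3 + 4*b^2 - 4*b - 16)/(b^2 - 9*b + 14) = (b^2 + 6*b + 8)/(b - 7)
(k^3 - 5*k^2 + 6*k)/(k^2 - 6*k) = (k^2 - 5*k + 6)/(k - 6)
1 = 1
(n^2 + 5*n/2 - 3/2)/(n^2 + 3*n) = (n - 1/2)/n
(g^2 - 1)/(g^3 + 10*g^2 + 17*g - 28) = (g + 1)/(g^2 + 11*g + 28)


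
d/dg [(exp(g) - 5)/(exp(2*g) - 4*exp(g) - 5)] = -exp(g)/(exp(2*g) + 2*exp(g) + 1)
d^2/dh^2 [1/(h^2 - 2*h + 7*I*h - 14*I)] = 2*(-h^2 + 2*h - 7*I*h + (2*h - 2 + 7*I)^2 + 14*I)/(h^2 - 2*h + 7*I*h - 14*I)^3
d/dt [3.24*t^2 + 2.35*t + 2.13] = 6.48*t + 2.35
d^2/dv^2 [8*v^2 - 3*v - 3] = 16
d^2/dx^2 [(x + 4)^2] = 2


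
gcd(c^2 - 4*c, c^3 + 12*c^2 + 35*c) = c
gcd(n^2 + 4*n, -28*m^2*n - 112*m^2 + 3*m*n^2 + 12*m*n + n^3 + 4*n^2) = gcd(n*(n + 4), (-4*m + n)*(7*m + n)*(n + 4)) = n + 4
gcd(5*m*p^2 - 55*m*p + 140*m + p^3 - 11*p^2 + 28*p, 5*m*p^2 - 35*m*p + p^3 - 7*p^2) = 5*m*p - 35*m + p^2 - 7*p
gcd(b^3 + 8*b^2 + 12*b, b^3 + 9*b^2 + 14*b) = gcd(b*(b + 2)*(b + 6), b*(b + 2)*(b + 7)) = b^2 + 2*b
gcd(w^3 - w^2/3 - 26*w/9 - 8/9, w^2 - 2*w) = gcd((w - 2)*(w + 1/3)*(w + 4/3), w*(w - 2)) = w - 2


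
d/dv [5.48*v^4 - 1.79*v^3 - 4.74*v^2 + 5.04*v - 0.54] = 21.92*v^3 - 5.37*v^2 - 9.48*v + 5.04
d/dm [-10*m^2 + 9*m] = 9 - 20*m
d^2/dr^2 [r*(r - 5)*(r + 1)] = 6*r - 8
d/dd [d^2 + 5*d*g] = 2*d + 5*g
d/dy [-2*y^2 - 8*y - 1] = -4*y - 8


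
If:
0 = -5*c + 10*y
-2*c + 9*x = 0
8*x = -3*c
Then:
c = 0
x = 0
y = 0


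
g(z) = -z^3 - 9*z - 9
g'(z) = -3*z^2 - 9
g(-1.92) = 15.36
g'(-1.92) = -20.06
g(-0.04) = -8.64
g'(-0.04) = -9.00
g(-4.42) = 117.13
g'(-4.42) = -67.61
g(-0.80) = -1.29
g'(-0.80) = -10.92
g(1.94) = -33.76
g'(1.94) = -20.29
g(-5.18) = 176.61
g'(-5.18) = -89.50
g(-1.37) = 5.90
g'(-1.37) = -14.63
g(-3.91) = 85.97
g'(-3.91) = -54.86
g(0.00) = -9.00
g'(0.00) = -9.00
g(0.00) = -9.00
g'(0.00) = -9.00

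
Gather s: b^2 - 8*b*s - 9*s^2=b^2 - 8*b*s - 9*s^2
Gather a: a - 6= a - 6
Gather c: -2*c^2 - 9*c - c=-2*c^2 - 10*c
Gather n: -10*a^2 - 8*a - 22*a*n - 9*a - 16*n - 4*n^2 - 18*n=-10*a^2 - 17*a - 4*n^2 + n*(-22*a - 34)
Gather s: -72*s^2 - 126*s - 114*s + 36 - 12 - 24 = -72*s^2 - 240*s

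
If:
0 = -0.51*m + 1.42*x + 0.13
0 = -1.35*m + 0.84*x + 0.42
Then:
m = 0.33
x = 0.03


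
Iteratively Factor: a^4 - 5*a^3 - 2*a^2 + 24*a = (a - 3)*(a^3 - 2*a^2 - 8*a) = a*(a - 3)*(a^2 - 2*a - 8) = a*(a - 4)*(a - 3)*(a + 2)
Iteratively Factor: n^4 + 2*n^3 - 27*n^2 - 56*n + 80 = (n - 5)*(n^3 + 7*n^2 + 8*n - 16) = (n - 5)*(n + 4)*(n^2 + 3*n - 4) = (n - 5)*(n + 4)^2*(n - 1)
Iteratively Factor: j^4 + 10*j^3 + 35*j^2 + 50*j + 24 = (j + 3)*(j^3 + 7*j^2 + 14*j + 8) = (j + 2)*(j + 3)*(j^2 + 5*j + 4) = (j + 2)*(j + 3)*(j + 4)*(j + 1)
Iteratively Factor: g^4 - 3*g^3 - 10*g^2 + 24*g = (g + 3)*(g^3 - 6*g^2 + 8*g) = g*(g + 3)*(g^2 - 6*g + 8) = g*(g - 2)*(g + 3)*(g - 4)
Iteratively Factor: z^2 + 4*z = (z)*(z + 4)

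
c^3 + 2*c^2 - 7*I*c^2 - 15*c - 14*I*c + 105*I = (c - 3)*(c + 5)*(c - 7*I)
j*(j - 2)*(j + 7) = j^3 + 5*j^2 - 14*j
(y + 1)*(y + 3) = y^2 + 4*y + 3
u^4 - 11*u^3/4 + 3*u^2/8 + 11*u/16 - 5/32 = (u - 5/2)*(u - 1/2)*(u - 1/4)*(u + 1/2)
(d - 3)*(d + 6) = d^2 + 3*d - 18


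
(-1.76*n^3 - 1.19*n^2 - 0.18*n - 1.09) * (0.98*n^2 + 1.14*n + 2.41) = -1.7248*n^5 - 3.1726*n^4 - 5.7746*n^3 - 4.1413*n^2 - 1.6764*n - 2.6269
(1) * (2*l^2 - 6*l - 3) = 2*l^2 - 6*l - 3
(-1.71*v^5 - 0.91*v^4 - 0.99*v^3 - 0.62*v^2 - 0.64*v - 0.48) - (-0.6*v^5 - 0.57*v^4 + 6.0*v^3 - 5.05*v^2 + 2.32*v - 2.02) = -1.11*v^5 - 0.34*v^4 - 6.99*v^3 + 4.43*v^2 - 2.96*v + 1.54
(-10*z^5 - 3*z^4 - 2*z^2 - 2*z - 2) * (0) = 0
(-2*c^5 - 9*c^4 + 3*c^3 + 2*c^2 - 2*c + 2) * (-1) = 2*c^5 + 9*c^4 - 3*c^3 - 2*c^2 + 2*c - 2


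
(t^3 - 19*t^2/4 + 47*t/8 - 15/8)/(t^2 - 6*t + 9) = (8*t^2 - 14*t + 5)/(8*(t - 3))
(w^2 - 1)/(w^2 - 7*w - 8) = (w - 1)/(w - 8)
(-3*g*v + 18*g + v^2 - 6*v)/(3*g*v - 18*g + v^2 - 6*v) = (-3*g + v)/(3*g + v)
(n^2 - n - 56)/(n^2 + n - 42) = (n - 8)/(n - 6)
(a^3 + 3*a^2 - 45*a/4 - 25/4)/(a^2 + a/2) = a + 5/2 - 25/(2*a)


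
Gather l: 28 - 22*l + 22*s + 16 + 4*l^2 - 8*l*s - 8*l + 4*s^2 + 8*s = 4*l^2 + l*(-8*s - 30) + 4*s^2 + 30*s + 44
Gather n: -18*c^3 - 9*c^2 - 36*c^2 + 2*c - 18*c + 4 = -18*c^3 - 45*c^2 - 16*c + 4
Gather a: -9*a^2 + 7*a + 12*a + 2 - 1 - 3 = -9*a^2 + 19*a - 2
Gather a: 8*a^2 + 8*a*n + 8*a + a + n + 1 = 8*a^2 + a*(8*n + 9) + n + 1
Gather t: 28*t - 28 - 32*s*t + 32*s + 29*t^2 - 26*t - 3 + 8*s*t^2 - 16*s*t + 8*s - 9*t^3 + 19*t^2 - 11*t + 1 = 40*s - 9*t^3 + t^2*(8*s + 48) + t*(-48*s - 9) - 30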